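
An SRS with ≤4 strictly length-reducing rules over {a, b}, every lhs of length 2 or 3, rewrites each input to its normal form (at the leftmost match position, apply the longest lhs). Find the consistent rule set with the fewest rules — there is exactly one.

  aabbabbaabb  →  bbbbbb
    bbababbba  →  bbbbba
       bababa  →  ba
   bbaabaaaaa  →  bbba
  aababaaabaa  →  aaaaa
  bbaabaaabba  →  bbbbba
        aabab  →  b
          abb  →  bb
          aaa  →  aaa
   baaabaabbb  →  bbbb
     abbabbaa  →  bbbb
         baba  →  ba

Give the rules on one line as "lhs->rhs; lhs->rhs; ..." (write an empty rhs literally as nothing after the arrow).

ab->b; aba->a; baa->b

  | aabbabbaabb => abbabbaabb => bbabbaabb => bbbbaabb => bbbbbb
  | bbababbba => bbabbba => bbbbba
  | bababa => baba => ba
  | bbaabaaaaa => bbbaaaaa => bbbaaa => bbba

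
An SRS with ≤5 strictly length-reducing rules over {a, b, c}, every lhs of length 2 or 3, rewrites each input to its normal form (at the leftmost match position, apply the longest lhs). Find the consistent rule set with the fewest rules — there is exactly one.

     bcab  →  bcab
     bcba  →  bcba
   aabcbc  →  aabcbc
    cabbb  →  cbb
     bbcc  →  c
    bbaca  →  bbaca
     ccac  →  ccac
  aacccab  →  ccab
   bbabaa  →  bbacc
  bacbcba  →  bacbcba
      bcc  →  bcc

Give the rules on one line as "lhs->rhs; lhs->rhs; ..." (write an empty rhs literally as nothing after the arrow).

aac->; abb->b; baa->cc; bbc->

  | bcab
  | bcba
  | aabcbc
  | cabbb => cbb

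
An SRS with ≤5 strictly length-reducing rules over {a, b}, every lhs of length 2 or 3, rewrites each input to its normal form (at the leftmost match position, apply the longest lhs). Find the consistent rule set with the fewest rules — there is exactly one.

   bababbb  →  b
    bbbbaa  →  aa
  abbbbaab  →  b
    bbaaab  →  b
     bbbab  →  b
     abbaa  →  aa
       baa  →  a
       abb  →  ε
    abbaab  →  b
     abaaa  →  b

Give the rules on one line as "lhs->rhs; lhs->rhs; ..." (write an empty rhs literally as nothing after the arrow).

ab->b; aba->ab; ba->; bb->

  | bababbb => babbb => bbb => b
  | bbbbaa => bbaa => aa
  | abbbbaab => bbbbaab => bbaab => aab => ab => b
  | bbaaab => aaab => aab => ab => b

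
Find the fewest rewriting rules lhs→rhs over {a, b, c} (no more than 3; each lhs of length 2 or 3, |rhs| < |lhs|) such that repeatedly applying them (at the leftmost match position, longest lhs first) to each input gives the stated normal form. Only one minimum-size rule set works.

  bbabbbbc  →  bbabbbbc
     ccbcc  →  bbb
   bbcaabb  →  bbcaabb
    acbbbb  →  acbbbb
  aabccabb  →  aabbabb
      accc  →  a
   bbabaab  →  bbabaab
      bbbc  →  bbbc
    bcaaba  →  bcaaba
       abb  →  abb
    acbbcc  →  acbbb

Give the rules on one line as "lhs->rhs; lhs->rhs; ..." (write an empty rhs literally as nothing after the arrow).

  | bbabbbbc
  | ccbcc => bbcc => bbb
  | bbcaabb
  | acbbbb

cc->b; ccc->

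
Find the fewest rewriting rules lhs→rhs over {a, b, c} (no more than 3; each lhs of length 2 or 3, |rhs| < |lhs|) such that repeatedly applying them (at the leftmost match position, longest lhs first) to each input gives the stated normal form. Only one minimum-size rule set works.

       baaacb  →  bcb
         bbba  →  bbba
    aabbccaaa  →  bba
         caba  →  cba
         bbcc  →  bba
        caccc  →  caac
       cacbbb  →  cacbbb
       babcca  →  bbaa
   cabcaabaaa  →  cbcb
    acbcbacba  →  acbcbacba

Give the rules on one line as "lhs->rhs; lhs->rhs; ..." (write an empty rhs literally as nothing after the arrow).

aaa->; ab->b; cc->a

  | baaacb => bcb
  | bbba
  | aabbccaaa => abbccaaa => bbccaaa => bbaaaa => bba
  | caba => cba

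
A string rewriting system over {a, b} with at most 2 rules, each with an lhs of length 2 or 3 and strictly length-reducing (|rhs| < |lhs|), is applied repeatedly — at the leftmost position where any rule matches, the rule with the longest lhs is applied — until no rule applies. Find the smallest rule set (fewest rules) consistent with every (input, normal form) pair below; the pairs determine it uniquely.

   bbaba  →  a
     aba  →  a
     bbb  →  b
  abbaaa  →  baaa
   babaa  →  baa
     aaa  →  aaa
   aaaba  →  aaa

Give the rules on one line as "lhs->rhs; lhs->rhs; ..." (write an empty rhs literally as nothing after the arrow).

ab->; bb->

  | bbaba => aba => a
  | aba => a
  | bbb => b
  | abbaaa => baaa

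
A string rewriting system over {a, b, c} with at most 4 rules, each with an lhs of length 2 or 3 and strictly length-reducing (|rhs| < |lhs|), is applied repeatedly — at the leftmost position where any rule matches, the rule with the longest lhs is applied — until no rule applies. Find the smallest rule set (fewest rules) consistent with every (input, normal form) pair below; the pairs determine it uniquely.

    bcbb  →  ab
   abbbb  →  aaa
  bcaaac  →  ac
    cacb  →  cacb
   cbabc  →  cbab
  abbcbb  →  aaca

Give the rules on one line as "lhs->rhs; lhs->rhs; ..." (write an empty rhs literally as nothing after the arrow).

baa->; bb->a; bc->b

  | bcbb => bbb => ab
  | abbbb => aabb => aaa
  | bcaaac => baaac => ac
  | cacb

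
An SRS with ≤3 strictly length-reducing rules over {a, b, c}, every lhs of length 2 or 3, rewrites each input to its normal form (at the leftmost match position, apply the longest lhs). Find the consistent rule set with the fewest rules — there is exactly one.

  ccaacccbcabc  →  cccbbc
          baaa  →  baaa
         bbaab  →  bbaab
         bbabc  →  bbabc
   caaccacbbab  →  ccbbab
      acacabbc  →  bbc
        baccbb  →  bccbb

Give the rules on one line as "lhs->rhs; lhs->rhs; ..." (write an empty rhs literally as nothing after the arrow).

ac->c; ca->

  | ccaacccbcabc => cacccbcabc => cccbcabc => cccbbc
  | baaa
  | bbaab
  | bbabc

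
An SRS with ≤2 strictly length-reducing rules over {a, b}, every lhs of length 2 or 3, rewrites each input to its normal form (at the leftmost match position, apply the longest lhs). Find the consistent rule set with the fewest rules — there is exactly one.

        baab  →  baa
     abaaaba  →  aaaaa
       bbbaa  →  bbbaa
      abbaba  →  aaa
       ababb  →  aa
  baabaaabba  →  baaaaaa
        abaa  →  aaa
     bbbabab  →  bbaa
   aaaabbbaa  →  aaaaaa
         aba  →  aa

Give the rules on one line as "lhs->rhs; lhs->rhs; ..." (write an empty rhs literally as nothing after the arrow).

ab->a; bab->a

  | baab => baa
  | abaaaba => aaaaba => aaaaa
  | bbbaa
  | abbaba => ababa => aaba => aaa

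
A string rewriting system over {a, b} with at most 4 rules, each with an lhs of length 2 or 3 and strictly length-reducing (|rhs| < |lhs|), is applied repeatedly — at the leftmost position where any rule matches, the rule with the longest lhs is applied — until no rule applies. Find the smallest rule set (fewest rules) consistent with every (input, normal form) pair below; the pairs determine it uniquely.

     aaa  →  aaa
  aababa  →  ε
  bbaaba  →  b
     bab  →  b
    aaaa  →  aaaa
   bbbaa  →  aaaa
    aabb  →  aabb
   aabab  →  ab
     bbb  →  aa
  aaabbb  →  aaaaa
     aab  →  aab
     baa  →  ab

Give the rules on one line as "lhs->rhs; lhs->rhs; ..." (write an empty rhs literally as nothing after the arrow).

  | aaa
  | aababa => aba => ε
  | bbaaba => babba => bba => b
  | bab => b

aba->; ba->; baa->ab; bbb->aa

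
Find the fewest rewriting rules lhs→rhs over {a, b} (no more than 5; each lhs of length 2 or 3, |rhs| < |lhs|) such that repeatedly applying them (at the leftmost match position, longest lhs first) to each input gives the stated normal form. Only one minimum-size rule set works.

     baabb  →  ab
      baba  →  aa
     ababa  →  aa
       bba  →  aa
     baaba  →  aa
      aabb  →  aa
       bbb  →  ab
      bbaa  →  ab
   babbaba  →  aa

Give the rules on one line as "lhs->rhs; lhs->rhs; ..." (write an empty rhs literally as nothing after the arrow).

aaa->ab; abb->a; ba->b; bb->a

  | baabb => babb => bbb => ab
  | baba => bba => aa
  | ababa => abba => aa
  | bba => aa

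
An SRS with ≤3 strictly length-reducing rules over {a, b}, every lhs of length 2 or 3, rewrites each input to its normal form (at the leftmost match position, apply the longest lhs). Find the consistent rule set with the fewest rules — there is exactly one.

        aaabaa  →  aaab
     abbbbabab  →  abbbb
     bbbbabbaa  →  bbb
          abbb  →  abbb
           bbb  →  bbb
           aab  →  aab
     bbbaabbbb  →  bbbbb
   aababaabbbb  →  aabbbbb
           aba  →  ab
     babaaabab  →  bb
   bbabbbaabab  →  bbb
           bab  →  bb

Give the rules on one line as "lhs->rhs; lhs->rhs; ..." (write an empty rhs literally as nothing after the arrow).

  | aaabaa => aaaba => aaab
  | abbbbabab => abbbbab => abbbb
  | bbbbabbaa => bbbbbaa => bbbba => bbb
  | abbb

ba->b; bba->b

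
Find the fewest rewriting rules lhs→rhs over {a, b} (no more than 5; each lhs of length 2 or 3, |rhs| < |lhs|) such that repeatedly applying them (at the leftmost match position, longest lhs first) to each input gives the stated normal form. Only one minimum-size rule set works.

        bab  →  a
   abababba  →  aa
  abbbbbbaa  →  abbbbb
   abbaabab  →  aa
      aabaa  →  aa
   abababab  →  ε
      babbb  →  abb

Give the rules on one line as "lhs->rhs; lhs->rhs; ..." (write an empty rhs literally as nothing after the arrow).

aab->; ba->a; baa->; bab->a

  | bab => a
  | abababba => aaabba => aba => aa
  | abbbbbbaa => abbbbb
  | abbaabab => abbab => aba => aa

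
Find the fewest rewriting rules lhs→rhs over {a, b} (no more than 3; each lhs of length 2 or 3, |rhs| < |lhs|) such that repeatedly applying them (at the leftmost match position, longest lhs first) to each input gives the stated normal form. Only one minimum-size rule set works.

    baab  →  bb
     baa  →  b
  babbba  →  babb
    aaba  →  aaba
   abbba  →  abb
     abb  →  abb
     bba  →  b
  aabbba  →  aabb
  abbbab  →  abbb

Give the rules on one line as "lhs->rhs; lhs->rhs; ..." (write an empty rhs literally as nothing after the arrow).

baa->b; bba->b

  | baab => bb
  | baa => b
  | babbba => babb
  | aaba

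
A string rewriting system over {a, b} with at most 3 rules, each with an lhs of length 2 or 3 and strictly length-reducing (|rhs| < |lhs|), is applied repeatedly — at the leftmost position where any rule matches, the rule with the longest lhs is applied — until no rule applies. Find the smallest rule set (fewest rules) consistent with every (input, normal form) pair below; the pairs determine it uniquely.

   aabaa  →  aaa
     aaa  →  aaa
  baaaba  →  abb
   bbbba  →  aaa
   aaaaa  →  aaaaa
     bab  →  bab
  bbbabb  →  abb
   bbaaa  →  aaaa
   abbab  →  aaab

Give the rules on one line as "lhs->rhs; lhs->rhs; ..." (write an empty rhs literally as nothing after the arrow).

aba->bb; baa->a; bba->aa

  | aabaa => abba => aaa
  | aaa
  | baaaba => aaba => abb
  | bbbba => bbaa => aaa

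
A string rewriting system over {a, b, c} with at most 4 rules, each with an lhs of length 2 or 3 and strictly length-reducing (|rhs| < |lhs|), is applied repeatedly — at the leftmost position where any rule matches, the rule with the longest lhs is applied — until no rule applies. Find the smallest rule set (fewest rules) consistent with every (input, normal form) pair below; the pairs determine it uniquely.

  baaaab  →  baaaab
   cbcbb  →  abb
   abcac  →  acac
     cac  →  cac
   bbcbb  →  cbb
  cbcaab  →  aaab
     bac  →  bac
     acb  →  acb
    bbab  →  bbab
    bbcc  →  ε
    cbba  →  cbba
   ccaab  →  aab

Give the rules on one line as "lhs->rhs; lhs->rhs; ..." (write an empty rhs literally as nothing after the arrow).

  | baaaab
  | cbcbb => abb
  | abcac => acac
  | cac

bc->c; cbc->a; cc->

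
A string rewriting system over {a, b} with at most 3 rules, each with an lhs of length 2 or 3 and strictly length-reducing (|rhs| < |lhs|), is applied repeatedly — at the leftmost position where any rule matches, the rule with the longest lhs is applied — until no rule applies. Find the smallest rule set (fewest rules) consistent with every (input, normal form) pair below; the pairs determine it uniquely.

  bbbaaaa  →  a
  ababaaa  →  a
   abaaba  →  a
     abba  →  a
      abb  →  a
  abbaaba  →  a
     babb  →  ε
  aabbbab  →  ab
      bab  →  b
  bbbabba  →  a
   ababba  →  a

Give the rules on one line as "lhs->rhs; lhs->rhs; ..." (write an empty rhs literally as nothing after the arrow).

aa->a; ba->; bb->

  | bbbaaaa => baaaa => aaa => aa => a
  | ababaaa => abaaa => aaa => aa => a
  | abaaba => aaba => aba => a
  | abba => aa => a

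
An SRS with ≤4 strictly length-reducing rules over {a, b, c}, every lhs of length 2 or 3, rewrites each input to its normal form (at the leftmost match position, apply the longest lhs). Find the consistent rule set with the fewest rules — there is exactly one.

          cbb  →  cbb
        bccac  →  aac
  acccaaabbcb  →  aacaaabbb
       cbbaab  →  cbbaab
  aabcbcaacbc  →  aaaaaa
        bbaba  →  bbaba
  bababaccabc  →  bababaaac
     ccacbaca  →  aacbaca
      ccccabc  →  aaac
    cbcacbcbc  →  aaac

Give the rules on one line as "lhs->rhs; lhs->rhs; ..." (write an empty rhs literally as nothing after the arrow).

  | cbb
  | bccac => ccac => aac
  | acccaaabbcb => aacaaabbcb => aacaaabbb
  | cbbaab

bbc->bb; bc->c; cc->a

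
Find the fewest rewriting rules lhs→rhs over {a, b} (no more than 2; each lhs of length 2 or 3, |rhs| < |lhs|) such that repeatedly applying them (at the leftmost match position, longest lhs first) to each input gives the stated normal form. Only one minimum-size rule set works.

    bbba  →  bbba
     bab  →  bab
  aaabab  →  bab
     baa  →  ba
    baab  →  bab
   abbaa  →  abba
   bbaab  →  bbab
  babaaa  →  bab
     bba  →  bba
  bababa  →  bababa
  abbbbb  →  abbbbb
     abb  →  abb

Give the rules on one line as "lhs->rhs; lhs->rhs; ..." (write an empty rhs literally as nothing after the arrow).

aa->a; aaa->

  | bbba
  | bab
  | aaabab => bab
  | baa => ba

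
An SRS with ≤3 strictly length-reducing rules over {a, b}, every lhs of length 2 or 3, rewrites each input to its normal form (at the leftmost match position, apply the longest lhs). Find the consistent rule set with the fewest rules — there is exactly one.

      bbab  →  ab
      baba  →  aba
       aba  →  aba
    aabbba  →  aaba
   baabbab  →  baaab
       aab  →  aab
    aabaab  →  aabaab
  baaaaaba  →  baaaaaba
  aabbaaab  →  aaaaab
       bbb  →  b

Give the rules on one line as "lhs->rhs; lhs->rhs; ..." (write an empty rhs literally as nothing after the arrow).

  | bbab => ab
  | baba => aba
  | aba
  | aabbba => aaba

bab->ab; bb->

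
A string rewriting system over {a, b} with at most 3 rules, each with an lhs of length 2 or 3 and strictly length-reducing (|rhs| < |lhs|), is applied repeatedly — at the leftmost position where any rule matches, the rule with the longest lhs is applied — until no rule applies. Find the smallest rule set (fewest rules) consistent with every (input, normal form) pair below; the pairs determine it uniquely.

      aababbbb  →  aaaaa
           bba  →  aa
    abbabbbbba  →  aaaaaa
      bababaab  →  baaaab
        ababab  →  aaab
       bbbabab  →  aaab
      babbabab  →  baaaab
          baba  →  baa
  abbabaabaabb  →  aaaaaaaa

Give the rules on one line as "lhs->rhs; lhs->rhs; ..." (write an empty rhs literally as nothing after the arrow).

  | aababbbb => aaabbbb => aaaabb => aaaaa
  | bba => aa
  | abbabbbbba => aaabbbbba => aaaabbba => aaaaaba => aaaaaa
  | bababaab => baabaab => baaaab

aba->aa; bb->a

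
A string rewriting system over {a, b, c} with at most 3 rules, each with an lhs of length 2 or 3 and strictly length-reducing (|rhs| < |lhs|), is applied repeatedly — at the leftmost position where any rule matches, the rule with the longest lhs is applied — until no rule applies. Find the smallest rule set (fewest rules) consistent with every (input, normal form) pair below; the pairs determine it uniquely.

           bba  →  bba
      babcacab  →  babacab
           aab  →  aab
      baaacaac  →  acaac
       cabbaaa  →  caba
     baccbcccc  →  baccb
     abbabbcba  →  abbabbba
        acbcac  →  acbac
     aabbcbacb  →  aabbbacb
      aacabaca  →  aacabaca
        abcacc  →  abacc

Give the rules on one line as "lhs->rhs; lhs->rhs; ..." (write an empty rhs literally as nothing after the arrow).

baa->; bc->b

  | bba
  | babcacab => babacab
  | aab
  | baaacaac => acaac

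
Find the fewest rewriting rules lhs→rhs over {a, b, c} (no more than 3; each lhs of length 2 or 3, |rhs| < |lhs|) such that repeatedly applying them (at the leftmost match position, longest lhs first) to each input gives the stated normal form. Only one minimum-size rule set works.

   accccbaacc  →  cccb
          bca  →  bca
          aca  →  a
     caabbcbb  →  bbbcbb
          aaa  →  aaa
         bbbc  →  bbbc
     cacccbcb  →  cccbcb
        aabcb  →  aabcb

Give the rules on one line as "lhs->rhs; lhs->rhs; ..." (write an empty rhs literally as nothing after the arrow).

ac->; caa->b

  | accccbaacc => cccbaacc => cccbac => cccb
  | bca
  | aca => a
  | caabbcbb => bbbcbb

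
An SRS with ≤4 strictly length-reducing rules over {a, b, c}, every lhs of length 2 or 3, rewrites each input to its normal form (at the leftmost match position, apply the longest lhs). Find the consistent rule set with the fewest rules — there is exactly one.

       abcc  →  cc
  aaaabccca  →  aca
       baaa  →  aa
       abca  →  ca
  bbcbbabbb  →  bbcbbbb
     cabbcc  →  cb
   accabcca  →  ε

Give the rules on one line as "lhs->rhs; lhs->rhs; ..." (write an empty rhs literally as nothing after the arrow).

ab->; acc->b; ba->; bcc->b

  | abcc => cc
  | aaaabccca => aaaccca => aabca => aca
  | baaa => aa
  | abca => ca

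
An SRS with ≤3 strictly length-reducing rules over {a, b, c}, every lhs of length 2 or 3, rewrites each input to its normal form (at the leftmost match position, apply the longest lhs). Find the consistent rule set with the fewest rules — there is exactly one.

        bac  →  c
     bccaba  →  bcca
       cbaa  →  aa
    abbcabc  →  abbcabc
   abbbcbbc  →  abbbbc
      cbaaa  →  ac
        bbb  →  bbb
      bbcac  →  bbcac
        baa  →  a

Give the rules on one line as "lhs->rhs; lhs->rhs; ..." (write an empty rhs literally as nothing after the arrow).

  | bac => c
  | bccaba => bcca
  | cbaa => aa
  | abbcabc

aaa->ac; ba->; cb->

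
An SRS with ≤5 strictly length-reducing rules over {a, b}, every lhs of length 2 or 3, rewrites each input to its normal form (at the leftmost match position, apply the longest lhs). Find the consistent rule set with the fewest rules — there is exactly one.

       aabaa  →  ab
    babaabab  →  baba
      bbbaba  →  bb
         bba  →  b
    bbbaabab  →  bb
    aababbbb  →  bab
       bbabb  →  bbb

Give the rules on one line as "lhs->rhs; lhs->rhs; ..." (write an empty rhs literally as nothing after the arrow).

  | aabaa => aaa => ab
  | babaabab => babaab => baba
  | bbbaba => bbba => bb
  | bba => b

aaa->ab; aab->a; abb->ba; bba->b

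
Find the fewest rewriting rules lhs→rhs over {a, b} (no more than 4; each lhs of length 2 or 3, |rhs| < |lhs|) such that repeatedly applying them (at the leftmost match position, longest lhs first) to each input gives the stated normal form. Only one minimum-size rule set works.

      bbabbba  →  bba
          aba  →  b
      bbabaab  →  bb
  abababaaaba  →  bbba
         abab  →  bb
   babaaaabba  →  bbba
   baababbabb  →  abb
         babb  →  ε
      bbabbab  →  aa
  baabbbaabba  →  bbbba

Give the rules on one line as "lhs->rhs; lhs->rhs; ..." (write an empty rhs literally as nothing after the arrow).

  | bbabbba => baabba => bba
  | aba => b
  | bbabaab => baaaab => bbaab => bb
  | abababaaaba => bbabaaaba => baaaaaba => bbaaaba => bbbaba => bbaaa => bbba

aaa->ba; aab->; aba->b; bab->aa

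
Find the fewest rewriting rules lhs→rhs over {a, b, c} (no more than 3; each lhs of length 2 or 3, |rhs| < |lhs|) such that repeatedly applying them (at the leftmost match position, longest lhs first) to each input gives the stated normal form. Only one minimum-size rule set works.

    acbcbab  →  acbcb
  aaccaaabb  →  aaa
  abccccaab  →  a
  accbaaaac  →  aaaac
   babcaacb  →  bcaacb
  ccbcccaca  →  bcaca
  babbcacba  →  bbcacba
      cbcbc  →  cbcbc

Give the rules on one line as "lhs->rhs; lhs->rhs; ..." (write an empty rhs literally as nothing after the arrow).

ab->; cc->

  | acbcbab => acbcb
  | aaccaaabb => aaaaabb => aaaab => aaa
  | abccccaab => ccccaab => ccaab => aab => a
  | accbaaaac => abaaaac => aaaac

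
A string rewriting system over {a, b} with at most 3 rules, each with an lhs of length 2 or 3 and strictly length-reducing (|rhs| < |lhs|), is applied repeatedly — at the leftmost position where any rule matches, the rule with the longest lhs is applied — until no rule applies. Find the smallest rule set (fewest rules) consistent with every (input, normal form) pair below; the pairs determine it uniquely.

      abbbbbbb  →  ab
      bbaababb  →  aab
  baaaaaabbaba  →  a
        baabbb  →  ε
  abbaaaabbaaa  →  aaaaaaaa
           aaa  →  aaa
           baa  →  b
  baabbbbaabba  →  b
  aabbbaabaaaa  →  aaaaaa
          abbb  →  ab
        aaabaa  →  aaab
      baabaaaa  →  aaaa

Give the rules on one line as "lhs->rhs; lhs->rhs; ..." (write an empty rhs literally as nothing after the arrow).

ba->b; bb->

  | abbbbbbb => abbbbb => abbb => ab
  | bbaababb => aababb => aabbb => aab
  | baaaaaabbaba => baaaaabbaba => baaaabbaba => baaabbaba => baabbaba => babbaba => bbbaba => baba => bba => a
  | baabbb => babbb => bbbb => bb => ε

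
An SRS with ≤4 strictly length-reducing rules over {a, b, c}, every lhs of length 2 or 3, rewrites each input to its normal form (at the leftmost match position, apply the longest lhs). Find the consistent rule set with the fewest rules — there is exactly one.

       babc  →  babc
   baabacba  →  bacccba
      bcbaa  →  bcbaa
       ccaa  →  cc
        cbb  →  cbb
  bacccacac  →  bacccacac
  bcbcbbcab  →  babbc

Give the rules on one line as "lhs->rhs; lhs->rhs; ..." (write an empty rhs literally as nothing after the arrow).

  | babc
  | baabacba => bacccba
  | bcbaa
  | ccaa => cc

aba->cc; caa->c; cab->c; cbc->a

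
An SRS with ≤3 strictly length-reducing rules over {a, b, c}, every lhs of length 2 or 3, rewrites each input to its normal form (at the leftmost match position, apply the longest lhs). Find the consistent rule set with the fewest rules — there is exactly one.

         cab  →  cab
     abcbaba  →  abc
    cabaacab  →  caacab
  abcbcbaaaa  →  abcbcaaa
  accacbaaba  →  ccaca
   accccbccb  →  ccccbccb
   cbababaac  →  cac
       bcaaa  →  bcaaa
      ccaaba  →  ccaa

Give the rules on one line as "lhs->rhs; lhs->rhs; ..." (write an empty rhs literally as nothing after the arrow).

  | cab
  | abcbaba => abcba => abc
  | cabaacab => caacab
  | abcbcbaaaa => abcbcaaa

acc->cc; ba->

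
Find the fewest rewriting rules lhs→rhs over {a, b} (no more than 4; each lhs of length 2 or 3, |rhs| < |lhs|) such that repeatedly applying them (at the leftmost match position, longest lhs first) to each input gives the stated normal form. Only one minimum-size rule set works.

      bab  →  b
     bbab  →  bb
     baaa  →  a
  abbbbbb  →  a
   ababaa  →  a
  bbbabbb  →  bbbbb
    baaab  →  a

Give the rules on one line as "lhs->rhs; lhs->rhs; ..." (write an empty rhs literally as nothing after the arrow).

  | bab => b
  | bbab => bb
  | baaa => aa => a
  | abbbbbb => abbbbb => abbbb => abbb => abb => ab => a

aa->a; ab->a; ba->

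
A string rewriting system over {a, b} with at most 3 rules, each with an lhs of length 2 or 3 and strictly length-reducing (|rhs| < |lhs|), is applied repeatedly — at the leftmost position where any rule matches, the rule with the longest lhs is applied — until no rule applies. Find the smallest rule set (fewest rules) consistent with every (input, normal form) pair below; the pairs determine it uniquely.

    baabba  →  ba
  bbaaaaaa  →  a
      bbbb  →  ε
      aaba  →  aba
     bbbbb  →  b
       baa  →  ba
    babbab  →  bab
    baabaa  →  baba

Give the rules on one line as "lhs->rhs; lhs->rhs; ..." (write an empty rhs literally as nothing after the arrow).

aa->a; bb->

  | baabba => babba => baa => ba
  | bbaaaaaa => aaaaaa => aaaaa => aaaa => aaa => aa => a
  | bbbb => bb => ε
  | aaba => aba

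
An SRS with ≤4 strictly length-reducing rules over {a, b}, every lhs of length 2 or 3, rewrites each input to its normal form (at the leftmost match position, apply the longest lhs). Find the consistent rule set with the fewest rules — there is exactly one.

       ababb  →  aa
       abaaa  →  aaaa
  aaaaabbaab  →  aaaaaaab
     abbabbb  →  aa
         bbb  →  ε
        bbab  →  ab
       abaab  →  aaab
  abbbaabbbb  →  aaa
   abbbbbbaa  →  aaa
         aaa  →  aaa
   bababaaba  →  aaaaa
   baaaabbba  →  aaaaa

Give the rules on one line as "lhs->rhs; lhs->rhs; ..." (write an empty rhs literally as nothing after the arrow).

ba->a; bb->; bbb->bb

  | ababb => aabb => aa
  | abaaa => aaaa
  | aaaaabbaab => aaaaaaab
  | abbabbb => aabbb => aabb => aa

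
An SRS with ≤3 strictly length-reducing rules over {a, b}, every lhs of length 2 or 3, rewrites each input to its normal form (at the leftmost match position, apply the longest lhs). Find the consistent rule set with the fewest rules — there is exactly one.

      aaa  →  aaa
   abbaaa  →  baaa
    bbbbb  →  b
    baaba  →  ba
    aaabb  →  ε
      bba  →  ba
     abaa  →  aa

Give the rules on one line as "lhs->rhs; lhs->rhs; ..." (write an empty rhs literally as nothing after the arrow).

aab->; ab->; bb->b

  | aaa
  | abbaaa => baaa
  | bbbbb => bbbb => bbb => bb => b
  | baaba => ba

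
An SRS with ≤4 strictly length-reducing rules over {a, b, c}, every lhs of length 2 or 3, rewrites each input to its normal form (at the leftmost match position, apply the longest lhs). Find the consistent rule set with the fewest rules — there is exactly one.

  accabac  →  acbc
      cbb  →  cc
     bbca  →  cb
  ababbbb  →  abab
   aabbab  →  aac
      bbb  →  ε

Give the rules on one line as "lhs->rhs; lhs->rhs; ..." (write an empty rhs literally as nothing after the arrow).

  | accabac => acbbac => accac => acbc
  | cbb => cc
  | bbca => cca => cb
  | ababbbb => abab

bb->c; bbb->; ca->b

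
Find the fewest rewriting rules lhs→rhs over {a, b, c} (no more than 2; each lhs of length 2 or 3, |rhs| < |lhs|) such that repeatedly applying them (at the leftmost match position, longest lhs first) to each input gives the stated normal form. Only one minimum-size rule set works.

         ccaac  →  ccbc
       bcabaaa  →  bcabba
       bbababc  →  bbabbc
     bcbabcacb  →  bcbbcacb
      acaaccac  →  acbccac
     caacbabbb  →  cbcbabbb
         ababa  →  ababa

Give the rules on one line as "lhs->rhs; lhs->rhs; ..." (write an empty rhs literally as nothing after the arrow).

aa->b; abc->bc

  | ccaac => ccbc
  | bcabaaa => bcabba
  | bbababc => bbabbc
  | bcbabcacb => bcbbcacb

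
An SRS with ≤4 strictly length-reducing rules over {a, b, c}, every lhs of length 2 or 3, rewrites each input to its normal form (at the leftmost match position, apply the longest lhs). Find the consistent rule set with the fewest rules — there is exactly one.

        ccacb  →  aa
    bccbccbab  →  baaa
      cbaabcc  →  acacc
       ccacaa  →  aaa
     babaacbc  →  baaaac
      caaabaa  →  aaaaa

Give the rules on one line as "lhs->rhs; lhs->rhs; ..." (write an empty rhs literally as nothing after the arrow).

ab->a; caa->aa; cb->a; cba->ac

  | ccacb => ccaa => caa => aa
  | bccbccbab => bcaccbab => bcacacb => bcacaa => bcaaa => baaa
  | cbaabcc => acabcc => acacc
  | ccacaa => ccaaa => caaa => aaa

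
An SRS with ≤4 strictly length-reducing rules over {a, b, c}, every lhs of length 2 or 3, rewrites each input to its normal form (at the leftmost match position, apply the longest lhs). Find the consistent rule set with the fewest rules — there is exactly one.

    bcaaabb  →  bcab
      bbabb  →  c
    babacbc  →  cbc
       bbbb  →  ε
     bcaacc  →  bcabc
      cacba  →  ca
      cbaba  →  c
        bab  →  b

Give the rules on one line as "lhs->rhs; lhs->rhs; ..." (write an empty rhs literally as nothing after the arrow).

abb->c; ac->b; ba->; bb->

  | bcaaabb => bcaac => bcab
  | bbabb => abb => c
  | babacbc => bacbc => cbc
  | bbbb => bb => ε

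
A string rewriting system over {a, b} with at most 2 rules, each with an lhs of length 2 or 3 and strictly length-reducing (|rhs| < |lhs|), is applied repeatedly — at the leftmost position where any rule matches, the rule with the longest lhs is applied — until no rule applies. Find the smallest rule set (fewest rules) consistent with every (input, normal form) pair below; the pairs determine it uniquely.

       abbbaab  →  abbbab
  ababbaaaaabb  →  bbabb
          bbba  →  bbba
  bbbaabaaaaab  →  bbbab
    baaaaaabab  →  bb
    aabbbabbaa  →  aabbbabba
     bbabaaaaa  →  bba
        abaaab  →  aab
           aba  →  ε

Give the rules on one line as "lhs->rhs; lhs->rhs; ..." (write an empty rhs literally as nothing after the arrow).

aba->; baa->ba

  | abbbaab => abbbab
  | ababbaaaaabb => bbaaaaabb => bbaaaabb => bbaaabb => bbaabb => bbabb
  | bbba
  | bbbaabaaaaab => bbbabaaaaab => bbbaaaab => bbbaaab => bbbaab => bbbab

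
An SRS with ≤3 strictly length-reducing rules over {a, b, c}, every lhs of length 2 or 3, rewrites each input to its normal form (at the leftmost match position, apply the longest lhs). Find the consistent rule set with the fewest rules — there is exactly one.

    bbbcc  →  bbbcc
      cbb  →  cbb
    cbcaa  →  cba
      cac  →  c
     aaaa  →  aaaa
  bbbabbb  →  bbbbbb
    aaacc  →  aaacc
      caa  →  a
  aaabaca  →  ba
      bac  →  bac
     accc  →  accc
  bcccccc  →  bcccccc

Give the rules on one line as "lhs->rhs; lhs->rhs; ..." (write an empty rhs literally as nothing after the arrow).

  | bbbcc
  | cbb
  | cbcaa => cba
  | cac => c

ab->b; ca->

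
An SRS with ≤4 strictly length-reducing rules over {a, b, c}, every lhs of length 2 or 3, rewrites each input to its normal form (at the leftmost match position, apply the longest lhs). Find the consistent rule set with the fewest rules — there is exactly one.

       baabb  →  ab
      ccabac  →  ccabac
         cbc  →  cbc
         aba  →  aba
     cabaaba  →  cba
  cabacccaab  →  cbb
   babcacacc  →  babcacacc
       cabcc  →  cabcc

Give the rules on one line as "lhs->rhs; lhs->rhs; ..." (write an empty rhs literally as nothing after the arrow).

aa->b; bbb->a; ccc->a

  | baabb => bbbb => ab
  | ccabac
  | cbc
  | aba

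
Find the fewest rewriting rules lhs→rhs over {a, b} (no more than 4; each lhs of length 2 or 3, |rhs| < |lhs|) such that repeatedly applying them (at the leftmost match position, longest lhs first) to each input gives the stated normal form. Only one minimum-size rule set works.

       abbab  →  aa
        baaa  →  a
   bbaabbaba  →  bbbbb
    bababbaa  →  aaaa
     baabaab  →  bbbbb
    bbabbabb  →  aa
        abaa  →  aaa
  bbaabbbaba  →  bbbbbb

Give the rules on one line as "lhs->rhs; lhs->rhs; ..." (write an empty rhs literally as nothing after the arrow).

ab->a; ba->a; baa->bb; bab->a

  | abbab => abab => aab => aa
  | baaa => bba => ba => a
  | bbaabbaba => bbbbbaba => bbbbaa => bbbbb
  | bababbaa => aabbaa => aabaa => aaaa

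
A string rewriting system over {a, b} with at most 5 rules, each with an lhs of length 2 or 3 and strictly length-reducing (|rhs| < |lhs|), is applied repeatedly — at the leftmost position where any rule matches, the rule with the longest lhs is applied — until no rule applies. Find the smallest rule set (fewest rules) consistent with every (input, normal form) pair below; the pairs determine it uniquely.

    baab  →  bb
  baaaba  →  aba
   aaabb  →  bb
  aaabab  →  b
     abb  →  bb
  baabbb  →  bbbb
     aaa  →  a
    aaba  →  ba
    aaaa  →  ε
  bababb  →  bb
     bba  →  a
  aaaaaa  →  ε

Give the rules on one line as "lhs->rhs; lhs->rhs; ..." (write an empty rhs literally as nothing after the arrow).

  | baab => bb
  | baaaba => baba => aba
  | aaabb => abb => bb
  | aaabab => abab => aab => b

aa->; abb->bb; bab->ab; bba->a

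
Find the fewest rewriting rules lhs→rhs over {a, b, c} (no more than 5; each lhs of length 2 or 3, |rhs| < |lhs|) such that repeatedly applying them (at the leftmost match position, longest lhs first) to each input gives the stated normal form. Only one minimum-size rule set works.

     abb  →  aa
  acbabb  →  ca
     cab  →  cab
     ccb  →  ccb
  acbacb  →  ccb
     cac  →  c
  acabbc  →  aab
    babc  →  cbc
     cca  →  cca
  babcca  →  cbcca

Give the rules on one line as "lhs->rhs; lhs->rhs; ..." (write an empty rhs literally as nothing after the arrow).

  | abb => aa
  | acbabb => babb => cbb => ca
  | cab
  | ccb

ac->; ba->c; bb->a; bbc->ab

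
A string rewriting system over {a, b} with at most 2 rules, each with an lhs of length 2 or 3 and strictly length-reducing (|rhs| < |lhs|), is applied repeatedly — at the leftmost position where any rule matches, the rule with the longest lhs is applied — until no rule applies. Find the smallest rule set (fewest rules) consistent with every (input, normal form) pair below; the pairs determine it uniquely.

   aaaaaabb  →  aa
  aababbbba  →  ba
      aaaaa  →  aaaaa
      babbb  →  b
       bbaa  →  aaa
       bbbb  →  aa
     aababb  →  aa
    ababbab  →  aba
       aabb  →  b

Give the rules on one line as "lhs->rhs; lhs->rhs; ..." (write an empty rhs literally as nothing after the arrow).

  | aaaaaabb => aaaab => aa
  | aababbbba => abbbba => aabba => ba
  | aaaaa
  | babbb => baab => b

aab->; bb->a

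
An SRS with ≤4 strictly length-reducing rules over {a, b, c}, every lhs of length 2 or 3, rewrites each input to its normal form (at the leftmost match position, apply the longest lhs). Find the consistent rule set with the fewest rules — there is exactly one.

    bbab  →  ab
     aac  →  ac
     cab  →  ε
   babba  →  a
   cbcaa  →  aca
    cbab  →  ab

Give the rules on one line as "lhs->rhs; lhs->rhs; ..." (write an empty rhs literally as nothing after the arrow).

aa->a; ba->a; cab->; cb->a

  | bbab => bab => ab
  | aac => ac
  | cab => ε
  | babba => abba => aba => aa => a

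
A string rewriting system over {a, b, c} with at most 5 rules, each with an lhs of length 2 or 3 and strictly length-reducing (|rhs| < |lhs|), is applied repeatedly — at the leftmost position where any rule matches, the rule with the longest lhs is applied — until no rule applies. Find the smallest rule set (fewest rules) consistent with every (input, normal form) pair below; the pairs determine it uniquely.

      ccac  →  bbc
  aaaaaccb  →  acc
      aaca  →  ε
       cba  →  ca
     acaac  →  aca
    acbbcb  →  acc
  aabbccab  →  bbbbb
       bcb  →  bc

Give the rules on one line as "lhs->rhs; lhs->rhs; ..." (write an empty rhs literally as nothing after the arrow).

  | ccac => bbc
  | aaaaaccb => aaaccb => accb => acc
  | aaca => aa => ε
  | cba => ca

aa->; aac->a; cb->c; cca->bb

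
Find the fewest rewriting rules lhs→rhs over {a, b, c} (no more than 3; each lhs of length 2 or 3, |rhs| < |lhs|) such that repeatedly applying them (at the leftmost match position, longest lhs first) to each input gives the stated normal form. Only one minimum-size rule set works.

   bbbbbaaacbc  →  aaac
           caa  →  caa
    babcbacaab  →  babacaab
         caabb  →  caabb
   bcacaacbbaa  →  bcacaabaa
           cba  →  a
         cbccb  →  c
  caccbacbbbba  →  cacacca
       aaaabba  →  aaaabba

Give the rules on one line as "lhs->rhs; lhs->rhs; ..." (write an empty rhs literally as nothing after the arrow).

bbb->cc; cb->

  | bbbbbaaacbc => ccbbaaacbc => cbaaacbc => aaacbc => aaac
  | caa
  | babcbacaab => babacaab
  | caabb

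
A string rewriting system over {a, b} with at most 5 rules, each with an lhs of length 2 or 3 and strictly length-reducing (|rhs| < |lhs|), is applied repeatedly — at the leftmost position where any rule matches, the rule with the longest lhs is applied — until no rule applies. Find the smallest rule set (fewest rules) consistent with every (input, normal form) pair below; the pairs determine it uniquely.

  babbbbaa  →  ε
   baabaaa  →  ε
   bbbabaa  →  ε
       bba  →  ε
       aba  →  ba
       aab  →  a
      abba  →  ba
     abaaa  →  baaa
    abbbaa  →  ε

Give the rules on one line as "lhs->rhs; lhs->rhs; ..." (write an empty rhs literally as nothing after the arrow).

  | babbbbaa => bbbbaa => bbaa => bba => bb => ε
  | baabaaa => babaaa => bbaaa => bbaa => bba => bb => ε
  | bbbabaa => babaa => bbaa => bba => bb => ε
  | bba => bb => ε

ab->; aba->ba; bb->; bba->bb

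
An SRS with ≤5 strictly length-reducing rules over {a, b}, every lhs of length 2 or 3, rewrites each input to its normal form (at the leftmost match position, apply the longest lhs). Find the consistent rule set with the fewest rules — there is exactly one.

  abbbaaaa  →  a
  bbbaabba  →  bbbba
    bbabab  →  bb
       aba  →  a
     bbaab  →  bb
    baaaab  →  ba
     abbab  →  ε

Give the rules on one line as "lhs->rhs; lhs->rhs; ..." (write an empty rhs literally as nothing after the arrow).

  | abbbaaaa => abbaaaa => abaaaa => aaaaa => aa => a
  | bbbaabba => bbbba
  | bbabab => bbaab => bb
  | aba => aa => a

aa->a; aaa->; aab->; ab->a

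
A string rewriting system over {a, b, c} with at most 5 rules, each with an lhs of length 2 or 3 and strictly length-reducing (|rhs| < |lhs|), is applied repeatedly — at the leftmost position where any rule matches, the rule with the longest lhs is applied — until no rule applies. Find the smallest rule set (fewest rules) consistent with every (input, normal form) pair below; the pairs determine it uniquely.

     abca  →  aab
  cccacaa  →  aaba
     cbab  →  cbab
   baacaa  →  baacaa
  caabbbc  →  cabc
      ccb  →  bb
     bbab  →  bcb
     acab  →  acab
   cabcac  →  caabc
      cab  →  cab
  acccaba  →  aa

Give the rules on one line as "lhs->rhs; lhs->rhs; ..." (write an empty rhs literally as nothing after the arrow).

  | abca => aab
  | cccacaa => bcacaa => abcaa => aaba
  | cbab
  | baacaa

abb->; bba->bc; bca->ab; cc->b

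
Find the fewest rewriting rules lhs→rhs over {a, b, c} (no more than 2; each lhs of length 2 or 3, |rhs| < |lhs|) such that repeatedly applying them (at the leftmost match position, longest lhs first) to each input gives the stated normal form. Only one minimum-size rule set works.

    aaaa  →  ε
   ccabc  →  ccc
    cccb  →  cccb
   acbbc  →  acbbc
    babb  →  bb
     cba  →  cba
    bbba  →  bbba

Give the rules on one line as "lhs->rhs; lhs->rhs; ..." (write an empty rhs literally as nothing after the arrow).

aa->; ab->

  | aaaa => aa => ε
  | ccabc => ccc
  | cccb
  | acbbc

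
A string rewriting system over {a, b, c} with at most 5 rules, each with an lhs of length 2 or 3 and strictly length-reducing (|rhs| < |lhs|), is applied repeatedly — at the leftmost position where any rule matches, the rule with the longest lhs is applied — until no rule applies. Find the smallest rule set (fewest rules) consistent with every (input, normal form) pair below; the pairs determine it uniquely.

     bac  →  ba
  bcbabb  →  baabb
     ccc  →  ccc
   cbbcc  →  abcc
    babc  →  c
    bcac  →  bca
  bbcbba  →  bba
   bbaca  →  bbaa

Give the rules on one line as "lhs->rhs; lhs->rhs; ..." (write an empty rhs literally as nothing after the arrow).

  | bac => ba
  | bcbabb => baabb
  | ccc
  | cbbcc => abcc

ac->a; bab->; bbc->; cb->a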